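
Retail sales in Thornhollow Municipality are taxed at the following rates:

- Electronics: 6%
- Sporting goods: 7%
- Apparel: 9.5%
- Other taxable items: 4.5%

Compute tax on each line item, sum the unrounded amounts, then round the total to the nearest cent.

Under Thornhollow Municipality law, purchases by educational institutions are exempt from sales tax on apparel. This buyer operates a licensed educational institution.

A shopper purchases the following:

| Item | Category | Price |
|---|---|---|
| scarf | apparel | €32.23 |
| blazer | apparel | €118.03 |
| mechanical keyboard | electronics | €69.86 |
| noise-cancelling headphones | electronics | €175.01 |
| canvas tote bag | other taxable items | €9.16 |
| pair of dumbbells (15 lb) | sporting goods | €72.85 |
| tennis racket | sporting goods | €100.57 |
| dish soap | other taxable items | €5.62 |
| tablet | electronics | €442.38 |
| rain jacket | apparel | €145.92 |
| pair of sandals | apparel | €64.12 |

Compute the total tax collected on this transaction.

€54.04

Scarf €32.23: apparel, buyer-exempt → 0% → €0.00
Blazer €118.03: apparel, buyer-exempt → 0% → €0.00
Mechanical keyboard €69.86: electronics → 6% → €4.1916
Noise-cancelling headphones €175.01: electronics → 6% → €10.5006
Canvas tote bag €9.16: other taxable items → 4.5% → €0.4122
Pair of dumbbells (15 lb) €72.85: sporting goods → 7% → €5.0995
Tennis racket €100.57: sporting goods → 7% → €7.0399
Dish soap €5.62: other taxable items → 4.5% → €0.2529
Tablet €442.38: electronics → 6% → €26.5428
Rain jacket €145.92: apparel, buyer-exempt → 0% → €0.00
Pair of sandals €64.12: apparel, buyer-exempt → 0% → €0.00
Unrounded tax sum = €54.0395 → €54.04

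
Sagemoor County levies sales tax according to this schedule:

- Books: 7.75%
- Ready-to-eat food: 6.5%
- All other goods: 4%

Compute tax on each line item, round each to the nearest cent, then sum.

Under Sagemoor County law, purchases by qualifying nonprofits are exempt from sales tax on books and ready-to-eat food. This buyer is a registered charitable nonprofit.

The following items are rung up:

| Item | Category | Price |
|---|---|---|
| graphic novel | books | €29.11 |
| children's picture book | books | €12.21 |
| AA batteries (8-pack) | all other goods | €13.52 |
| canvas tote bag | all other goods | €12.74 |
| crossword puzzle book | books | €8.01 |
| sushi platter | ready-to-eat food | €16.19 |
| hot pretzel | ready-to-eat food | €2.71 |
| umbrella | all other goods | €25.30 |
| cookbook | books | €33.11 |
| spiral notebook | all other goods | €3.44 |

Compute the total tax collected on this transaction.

Graphic novel €29.11: books, buyer-exempt → 0% → €0.00
Children's picture book €12.21: books, buyer-exempt → 0% → €0.00
AA batteries (8-pack) €13.52: all other goods → 4% → €0.54
Canvas tote bag €12.74: all other goods → 4% → €0.51
Crossword puzzle book €8.01: books, buyer-exempt → 0% → €0.00
Sushi platter €16.19: ready-to-eat food, buyer-exempt → 0% → €0.00
Hot pretzel €2.71: ready-to-eat food, buyer-exempt → 0% → €0.00
Umbrella €25.30: all other goods → 4% → €1.01
Cookbook €33.11: books, buyer-exempt → 0% → €0.00
Spiral notebook €3.44: all other goods → 4% → €0.14
Total tax = €0.54 + €0.51 + €1.01 + €0.14 = €2.20

€2.20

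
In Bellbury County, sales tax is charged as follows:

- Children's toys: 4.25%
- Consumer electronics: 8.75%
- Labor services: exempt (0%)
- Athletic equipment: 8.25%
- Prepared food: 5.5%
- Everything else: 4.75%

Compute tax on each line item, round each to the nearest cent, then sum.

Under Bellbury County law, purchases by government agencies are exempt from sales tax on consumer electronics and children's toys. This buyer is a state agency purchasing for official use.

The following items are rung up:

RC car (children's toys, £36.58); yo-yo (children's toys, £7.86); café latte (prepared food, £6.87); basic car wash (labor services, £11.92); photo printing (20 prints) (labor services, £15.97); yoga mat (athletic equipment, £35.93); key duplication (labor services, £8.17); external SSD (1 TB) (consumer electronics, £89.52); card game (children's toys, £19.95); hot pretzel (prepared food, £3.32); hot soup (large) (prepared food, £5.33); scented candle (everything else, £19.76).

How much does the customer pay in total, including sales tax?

RC car £36.58: children's toys, buyer-exempt → 0% → £0.00
Yo-yo £7.86: children's toys, buyer-exempt → 0% → £0.00
Café latte £6.87: prepared food → 5.5% → £0.38
Basic car wash £11.92: labor services → 0% → £0.00
Photo printing (20 prints) £15.97: labor services → 0% → £0.00
Yoga mat £35.93: athletic equipment → 8.25% → £2.96
Key duplication £8.17: labor services → 0% → £0.00
External SSD (1 TB) £89.52: consumer electronics, buyer-exempt → 0% → £0.00
Card game £19.95: children's toys, buyer-exempt → 0% → £0.00
Hot pretzel £3.32: prepared food → 5.5% → £0.18
Hot soup (large) £5.33: prepared food → 5.5% → £0.29
Scented candle £19.76: everything else → 4.75% → £0.94
Subtotal = £261.18; tax = £4.75; total due = £265.93

£265.93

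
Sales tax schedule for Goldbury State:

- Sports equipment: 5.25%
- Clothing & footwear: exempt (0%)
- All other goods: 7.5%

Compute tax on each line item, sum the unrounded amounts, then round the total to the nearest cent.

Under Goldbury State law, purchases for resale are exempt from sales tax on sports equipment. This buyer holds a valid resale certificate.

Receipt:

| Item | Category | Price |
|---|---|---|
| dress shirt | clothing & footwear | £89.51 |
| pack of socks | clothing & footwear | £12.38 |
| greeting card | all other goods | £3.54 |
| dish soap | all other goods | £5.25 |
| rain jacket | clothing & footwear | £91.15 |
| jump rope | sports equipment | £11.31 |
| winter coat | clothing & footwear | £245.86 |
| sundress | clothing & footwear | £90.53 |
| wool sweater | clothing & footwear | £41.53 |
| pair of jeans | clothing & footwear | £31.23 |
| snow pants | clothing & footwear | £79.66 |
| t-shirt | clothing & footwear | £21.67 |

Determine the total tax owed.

£0.66

Dress shirt £89.51: clothing & footwear → 0% → £0.00
Pack of socks £12.38: clothing & footwear → 0% → £0.00
Greeting card £3.54: all other goods → 7.5% → £0.2655
Dish soap £5.25: all other goods → 7.5% → £0.39375
Rain jacket £91.15: clothing & footwear → 0% → £0.00
Jump rope £11.31: sports equipment, buyer-exempt → 0% → £0.00
Winter coat £245.86: clothing & footwear → 0% → £0.00
Sundress £90.53: clothing & footwear → 0% → £0.00
Wool sweater £41.53: clothing & footwear → 0% → £0.00
Pair of jeans £31.23: clothing & footwear → 0% → £0.00
Snow pants £79.66: clothing & footwear → 0% → £0.00
T-shirt £21.67: clothing & footwear → 0% → £0.00
Unrounded tax sum = £0.65925 → £0.66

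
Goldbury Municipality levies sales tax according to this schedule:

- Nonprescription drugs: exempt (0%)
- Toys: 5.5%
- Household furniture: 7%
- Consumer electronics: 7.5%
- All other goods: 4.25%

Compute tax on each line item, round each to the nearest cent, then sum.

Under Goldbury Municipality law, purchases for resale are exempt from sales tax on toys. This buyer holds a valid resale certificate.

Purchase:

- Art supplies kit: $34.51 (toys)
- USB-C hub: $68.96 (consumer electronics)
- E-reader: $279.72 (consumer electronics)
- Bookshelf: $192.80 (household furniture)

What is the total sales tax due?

$39.65

Art supplies kit $34.51: toys, buyer-exempt → 0% → $0.00
USB-C hub $68.96: consumer electronics → 7.5% → $5.17
E-reader $279.72: consumer electronics → 7.5% → $20.98
Bookshelf $192.80: household furniture → 7% → $13.50
Total tax = $5.17 + $20.98 + $13.50 = $39.65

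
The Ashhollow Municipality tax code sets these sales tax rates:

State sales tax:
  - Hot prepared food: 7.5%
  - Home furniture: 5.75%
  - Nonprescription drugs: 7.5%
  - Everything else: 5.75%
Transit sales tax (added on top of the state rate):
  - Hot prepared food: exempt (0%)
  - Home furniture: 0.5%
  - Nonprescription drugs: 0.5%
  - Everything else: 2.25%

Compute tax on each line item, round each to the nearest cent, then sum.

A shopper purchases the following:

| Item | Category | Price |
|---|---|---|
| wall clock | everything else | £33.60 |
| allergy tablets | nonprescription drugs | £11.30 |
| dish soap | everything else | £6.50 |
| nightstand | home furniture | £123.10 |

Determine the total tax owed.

£11.80

Wall clock £33.60: everything else → 5.75% + 2.25% transit = 8% → £2.69
Allergy tablets £11.30: nonprescription drugs → 7.5% + 0.5% transit = 8% → £0.90
Dish soap £6.50: everything else → 5.75% + 2.25% transit = 8% → £0.52
Nightstand £123.10: home furniture → 5.75% + 0.5% transit = 6.25% → £7.69
Total tax = £2.69 + £0.90 + £0.52 + £7.69 = £11.80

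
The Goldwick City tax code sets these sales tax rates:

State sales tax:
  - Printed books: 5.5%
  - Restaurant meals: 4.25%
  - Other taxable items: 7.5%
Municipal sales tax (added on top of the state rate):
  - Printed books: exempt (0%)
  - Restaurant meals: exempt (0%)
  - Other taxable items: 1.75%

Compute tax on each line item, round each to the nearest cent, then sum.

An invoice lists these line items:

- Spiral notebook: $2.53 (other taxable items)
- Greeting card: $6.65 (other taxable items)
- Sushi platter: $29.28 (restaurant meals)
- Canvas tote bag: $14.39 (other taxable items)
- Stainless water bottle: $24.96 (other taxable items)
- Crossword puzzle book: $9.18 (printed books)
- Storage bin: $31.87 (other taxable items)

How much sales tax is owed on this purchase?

Spiral notebook $2.53: other taxable items → 7.5% + 1.75% municipal = 9.25% → $0.23
Greeting card $6.65: other taxable items → 7.5% + 1.75% municipal = 9.25% → $0.62
Sushi platter $29.28: restaurant meals → 4.25% + 0% municipal = 4.25% → $1.24
Canvas tote bag $14.39: other taxable items → 7.5% + 1.75% municipal = 9.25% → $1.33
Stainless water bottle $24.96: other taxable items → 7.5% + 1.75% municipal = 9.25% → $2.31
Crossword puzzle book $9.18: printed books → 5.5% + 0% municipal = 5.5% → $0.50
Storage bin $31.87: other taxable items → 7.5% + 1.75% municipal = 9.25% → $2.95
Total tax = $0.23 + $0.62 + $1.24 + $1.33 + $2.31 + $0.50 + $2.95 = $9.18

$9.18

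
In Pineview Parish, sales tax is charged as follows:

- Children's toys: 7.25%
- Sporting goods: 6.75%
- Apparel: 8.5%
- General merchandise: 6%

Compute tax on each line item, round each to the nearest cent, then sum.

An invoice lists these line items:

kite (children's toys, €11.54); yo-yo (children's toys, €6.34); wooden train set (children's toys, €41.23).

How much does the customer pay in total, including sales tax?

Kite €11.54: children's toys → 7.25% → €0.84
Yo-yo €6.34: children's toys → 7.25% → €0.46
Wooden train set €41.23: children's toys → 7.25% → €2.99
Subtotal = €59.11; tax = €4.29; total due = €63.40

€63.40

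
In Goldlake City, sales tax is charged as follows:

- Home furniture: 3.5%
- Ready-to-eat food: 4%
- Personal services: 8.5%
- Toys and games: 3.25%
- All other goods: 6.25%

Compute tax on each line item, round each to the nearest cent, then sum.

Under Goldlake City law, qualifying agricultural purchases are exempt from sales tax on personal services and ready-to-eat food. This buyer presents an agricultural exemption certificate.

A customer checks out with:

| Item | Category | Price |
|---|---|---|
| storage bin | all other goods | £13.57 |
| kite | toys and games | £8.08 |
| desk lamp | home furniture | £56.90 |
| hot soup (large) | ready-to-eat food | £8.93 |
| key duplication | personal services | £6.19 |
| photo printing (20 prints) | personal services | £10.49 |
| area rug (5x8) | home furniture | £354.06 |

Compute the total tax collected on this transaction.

£15.49

Storage bin £13.57: all other goods → 6.25% → £0.85
Kite £8.08: toys and games → 3.25% → £0.26
Desk lamp £56.90: home furniture → 3.5% → £1.99
Hot soup (large) £8.93: ready-to-eat food, buyer-exempt → 0% → £0.00
Key duplication £6.19: personal services, buyer-exempt → 0% → £0.00
Photo printing (20 prints) £10.49: personal services, buyer-exempt → 0% → £0.00
Area rug (5x8) £354.06: home furniture → 3.5% → £12.39
Total tax = £0.85 + £0.26 + £1.99 + £12.39 = £15.49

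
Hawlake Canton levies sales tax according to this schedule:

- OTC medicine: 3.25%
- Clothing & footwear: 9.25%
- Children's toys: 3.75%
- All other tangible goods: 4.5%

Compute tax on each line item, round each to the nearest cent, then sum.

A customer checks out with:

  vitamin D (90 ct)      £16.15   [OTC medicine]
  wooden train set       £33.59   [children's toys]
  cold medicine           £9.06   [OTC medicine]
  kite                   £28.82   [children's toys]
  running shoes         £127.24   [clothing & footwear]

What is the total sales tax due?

Vitamin D (90 ct) £16.15: OTC medicine → 3.25% → £0.52
Wooden train set £33.59: children's toys → 3.75% → £1.26
Cold medicine £9.06: OTC medicine → 3.25% → £0.29
Kite £28.82: children's toys → 3.75% → £1.08
Running shoes £127.24: clothing & footwear → 9.25% → £11.77
Total tax = £0.52 + £1.26 + £0.29 + £1.08 + £11.77 = £14.92

£14.92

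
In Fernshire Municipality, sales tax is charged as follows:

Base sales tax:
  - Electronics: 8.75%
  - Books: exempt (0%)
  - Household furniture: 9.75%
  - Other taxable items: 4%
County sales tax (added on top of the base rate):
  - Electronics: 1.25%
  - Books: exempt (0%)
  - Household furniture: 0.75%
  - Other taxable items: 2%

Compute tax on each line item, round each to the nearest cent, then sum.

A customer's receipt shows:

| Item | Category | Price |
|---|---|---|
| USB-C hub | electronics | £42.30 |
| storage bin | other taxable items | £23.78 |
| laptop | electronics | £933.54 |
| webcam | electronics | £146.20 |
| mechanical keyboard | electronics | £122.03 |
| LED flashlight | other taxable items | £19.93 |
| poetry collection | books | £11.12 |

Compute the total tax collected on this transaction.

£127.03

USB-C hub £42.30: electronics → 8.75% + 1.25% county = 10% → £4.23
Storage bin £23.78: other taxable items → 4% + 2% county = 6% → £1.43
Laptop £933.54: electronics → 8.75% + 1.25% county = 10% → £93.35
Webcam £146.20: electronics → 8.75% + 1.25% county = 10% → £14.62
Mechanical keyboard £122.03: electronics → 8.75% + 1.25% county = 10% → £12.20
LED flashlight £19.93: other taxable items → 4% + 2% county = 6% → £1.20
Poetry collection £11.12: books → 0% + 0% county = 0% → £0.00
Total tax = £4.23 + £1.43 + £93.35 + £14.62 + £12.20 + £1.20 = £127.03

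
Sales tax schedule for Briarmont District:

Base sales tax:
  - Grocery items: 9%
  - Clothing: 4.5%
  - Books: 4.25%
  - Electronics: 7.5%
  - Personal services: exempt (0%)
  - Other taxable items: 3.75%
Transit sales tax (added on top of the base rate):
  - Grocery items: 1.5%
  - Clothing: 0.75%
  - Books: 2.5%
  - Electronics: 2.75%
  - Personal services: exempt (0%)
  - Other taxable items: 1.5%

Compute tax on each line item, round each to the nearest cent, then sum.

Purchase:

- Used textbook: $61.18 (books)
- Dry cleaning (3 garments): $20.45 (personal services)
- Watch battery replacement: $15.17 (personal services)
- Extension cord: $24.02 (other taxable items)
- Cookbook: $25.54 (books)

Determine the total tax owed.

$7.11

Used textbook $61.18: books → 4.25% + 2.5% transit = 6.75% → $4.13
Dry cleaning (3 garments) $20.45: personal services → 0% + 0% transit = 0% → $0.00
Watch battery replacement $15.17: personal services → 0% + 0% transit = 0% → $0.00
Extension cord $24.02: other taxable items → 3.75% + 1.5% transit = 5.25% → $1.26
Cookbook $25.54: books → 4.25% + 2.5% transit = 6.75% → $1.72
Total tax = $4.13 + $1.26 + $1.72 = $7.11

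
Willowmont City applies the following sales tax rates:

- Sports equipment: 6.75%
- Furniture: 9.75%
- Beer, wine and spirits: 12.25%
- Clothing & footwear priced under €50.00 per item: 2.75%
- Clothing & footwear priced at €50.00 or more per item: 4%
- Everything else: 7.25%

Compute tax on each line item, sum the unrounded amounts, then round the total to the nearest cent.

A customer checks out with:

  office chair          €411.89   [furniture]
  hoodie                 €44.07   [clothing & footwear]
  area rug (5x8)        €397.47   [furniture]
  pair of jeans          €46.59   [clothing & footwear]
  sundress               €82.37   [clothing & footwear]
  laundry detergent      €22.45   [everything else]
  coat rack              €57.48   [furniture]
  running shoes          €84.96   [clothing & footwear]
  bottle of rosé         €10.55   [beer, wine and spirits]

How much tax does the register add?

€96.62

Office chair €411.89: furniture → 9.75% → €40.159275
Hoodie €44.07: clothing & footwear, under €50.00 → 2.75% → €1.211925
Area rug (5x8) €397.47: furniture → 9.75% → €38.753325
Pair of jeans €46.59: clothing & footwear, under €50.00 → 2.75% → €1.281225
Sundress €82.37: clothing & footwear, €50.00 or more → 4% → €3.2948
Laundry detergent €22.45: everything else → 7.25% → €1.627625
Coat rack €57.48: furniture → 9.75% → €5.6043
Running shoes €84.96: clothing & footwear, €50.00 or more → 4% → €3.3984
Bottle of rosé €10.55: beer, wine and spirits → 12.25% → €1.292375
Unrounded tax sum = €96.62325 → €96.62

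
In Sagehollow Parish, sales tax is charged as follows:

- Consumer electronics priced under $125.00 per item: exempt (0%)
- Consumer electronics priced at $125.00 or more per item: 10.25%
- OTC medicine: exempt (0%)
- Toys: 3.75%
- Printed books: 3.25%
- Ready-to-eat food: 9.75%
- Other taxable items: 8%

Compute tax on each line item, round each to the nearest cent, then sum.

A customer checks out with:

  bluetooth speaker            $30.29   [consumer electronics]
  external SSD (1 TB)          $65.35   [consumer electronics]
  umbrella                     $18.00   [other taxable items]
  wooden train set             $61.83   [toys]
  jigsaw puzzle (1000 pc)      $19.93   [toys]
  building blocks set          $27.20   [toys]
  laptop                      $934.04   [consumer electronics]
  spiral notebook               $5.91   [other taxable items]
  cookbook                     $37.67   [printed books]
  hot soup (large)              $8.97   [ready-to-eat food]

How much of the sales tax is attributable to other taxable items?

$1.91

Umbrella $18.00: other taxable items → 8% → $1.44
Spiral notebook $5.91: other taxable items → 8% → $0.47
Tax on other taxable items = $1.44 + $0.47 = $1.91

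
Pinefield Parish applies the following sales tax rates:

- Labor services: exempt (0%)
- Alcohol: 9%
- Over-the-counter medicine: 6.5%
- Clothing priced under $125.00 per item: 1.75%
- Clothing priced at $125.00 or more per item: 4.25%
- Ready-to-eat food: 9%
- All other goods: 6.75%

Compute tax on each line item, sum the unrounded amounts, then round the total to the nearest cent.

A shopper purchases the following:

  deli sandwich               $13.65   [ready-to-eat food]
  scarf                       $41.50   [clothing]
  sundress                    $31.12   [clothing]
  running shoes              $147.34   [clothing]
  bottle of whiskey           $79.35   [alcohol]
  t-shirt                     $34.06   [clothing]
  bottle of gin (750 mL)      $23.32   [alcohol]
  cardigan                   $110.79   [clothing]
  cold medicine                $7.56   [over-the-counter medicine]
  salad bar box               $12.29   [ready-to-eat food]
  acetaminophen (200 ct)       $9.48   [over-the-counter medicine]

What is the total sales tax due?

Deli sandwich $13.65: ready-to-eat food → 9% → $1.2285
Scarf $41.50: clothing, under $125.00 → 1.75% → $0.72625
Sundress $31.12: clothing, under $125.00 → 1.75% → $0.5446
Running shoes $147.34: clothing, $125.00 or more → 4.25% → $6.26195
Bottle of whiskey $79.35: alcohol → 9% → $7.1415
T-shirt $34.06: clothing, under $125.00 → 1.75% → $0.59605
Bottle of gin (750 mL) $23.32: alcohol → 9% → $2.0988
Cardigan $110.79: clothing, under $125.00 → 1.75% → $1.938825
Cold medicine $7.56: over-the-counter medicine → 6.5% → $0.4914
Salad bar box $12.29: ready-to-eat food → 9% → $1.1061
Acetaminophen (200 ct) $9.48: over-the-counter medicine → 6.5% → $0.6162
Unrounded tax sum = $22.750175 → $22.75

$22.75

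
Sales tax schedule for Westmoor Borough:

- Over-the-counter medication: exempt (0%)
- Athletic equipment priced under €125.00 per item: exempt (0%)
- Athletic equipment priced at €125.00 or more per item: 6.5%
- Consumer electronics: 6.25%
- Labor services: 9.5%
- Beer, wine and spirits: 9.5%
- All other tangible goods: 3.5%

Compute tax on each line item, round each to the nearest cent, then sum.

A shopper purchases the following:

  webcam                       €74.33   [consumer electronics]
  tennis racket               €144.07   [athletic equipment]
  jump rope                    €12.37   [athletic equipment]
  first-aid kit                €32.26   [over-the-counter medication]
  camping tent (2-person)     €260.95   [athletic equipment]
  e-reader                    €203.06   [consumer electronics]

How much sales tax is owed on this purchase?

€43.66

Webcam €74.33: consumer electronics → 6.25% → €4.65
Tennis racket €144.07: athletic equipment, €125.00 or more → 6.5% → €9.36
Jump rope €12.37: athletic equipment, under €125.00 → 0% → €0.00
First-aid kit €32.26: over-the-counter medication → 0% → €0.00
Camping tent (2-person) €260.95: athletic equipment, €125.00 or more → 6.5% → €16.96
E-reader €203.06: consumer electronics → 6.25% → €12.69
Total tax = €4.65 + €9.36 + €16.96 + €12.69 = €43.66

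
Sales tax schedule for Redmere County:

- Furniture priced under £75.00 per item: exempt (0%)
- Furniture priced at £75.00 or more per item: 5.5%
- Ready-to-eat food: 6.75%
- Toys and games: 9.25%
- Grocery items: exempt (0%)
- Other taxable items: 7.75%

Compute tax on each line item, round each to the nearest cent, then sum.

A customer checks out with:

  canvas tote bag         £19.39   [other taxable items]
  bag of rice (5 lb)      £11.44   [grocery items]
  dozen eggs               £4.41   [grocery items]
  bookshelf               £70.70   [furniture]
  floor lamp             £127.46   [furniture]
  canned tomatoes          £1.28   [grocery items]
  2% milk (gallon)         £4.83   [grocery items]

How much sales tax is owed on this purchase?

£8.51

Canvas tote bag £19.39: other taxable items → 7.75% → £1.50
Bag of rice (5 lb) £11.44: grocery items → 0% → £0.00
Dozen eggs £4.41: grocery items → 0% → £0.00
Bookshelf £70.70: furniture, under £75.00 → 0% → £0.00
Floor lamp £127.46: furniture, £75.00 or more → 5.5% → £7.01
Canned tomatoes £1.28: grocery items → 0% → £0.00
2% milk (gallon) £4.83: grocery items → 0% → £0.00
Total tax = £1.50 + £7.01 = £8.51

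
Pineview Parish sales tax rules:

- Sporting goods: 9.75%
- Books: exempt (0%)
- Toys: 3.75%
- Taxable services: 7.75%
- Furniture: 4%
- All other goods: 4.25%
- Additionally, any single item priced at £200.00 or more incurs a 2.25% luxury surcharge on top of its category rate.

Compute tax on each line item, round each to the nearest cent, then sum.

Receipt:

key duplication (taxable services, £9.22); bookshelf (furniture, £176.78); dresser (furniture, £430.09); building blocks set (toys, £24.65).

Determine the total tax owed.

Key duplication £9.22: taxable services → 7.75% → £0.71
Bookshelf £176.78: furniture → 4% → £7.07
Dresser £430.09: furniture → 4% + 2.25% surcharge = 6.25% → £26.88
Building blocks set £24.65: toys → 3.75% → £0.92
Total tax = £0.71 + £7.07 + £26.88 + £0.92 = £35.58

£35.58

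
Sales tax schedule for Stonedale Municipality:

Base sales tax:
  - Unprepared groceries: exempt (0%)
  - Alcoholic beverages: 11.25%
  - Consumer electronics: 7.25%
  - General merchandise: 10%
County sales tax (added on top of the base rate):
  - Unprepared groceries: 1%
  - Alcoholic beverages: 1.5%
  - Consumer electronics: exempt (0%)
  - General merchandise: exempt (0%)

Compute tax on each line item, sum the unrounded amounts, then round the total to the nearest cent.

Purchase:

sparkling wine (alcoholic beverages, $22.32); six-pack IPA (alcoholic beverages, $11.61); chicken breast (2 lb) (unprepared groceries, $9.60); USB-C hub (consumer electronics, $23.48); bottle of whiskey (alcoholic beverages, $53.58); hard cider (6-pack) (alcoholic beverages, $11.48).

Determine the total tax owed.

Sparkling wine $22.32: alcoholic beverages → 11.25% + 1.5% county = 12.75% → $2.8458
Six-pack IPA $11.61: alcoholic beverages → 11.25% + 1.5% county = 12.75% → $1.480275
Chicken breast (2 lb) $9.60: unprepared groceries → 0% + 1% county = 1% → $0.096
USB-C hub $23.48: consumer electronics → 7.25% + 0% county = 7.25% → $1.7023
Bottle of whiskey $53.58: alcoholic beverages → 11.25% + 1.5% county = 12.75% → $6.83145
Hard cider (6-pack) $11.48: alcoholic beverages → 11.25% + 1.5% county = 12.75% → $1.4637
Unrounded tax sum = $14.419525 → $14.42

$14.42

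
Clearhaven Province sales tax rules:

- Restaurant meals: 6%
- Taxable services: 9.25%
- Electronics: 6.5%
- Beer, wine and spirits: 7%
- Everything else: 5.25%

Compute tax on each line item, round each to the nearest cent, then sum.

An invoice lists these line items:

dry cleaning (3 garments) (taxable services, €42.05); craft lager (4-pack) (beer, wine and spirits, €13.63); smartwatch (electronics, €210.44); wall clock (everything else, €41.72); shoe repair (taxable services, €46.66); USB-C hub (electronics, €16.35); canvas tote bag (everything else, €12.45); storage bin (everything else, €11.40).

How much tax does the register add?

Dry cleaning (3 garments) €42.05: taxable services → 9.25% → €3.89
Craft lager (4-pack) €13.63: beer, wine and spirits → 7% → €0.95
Smartwatch €210.44: electronics → 6.5% → €13.68
Wall clock €41.72: everything else → 5.25% → €2.19
Shoe repair €46.66: taxable services → 9.25% → €4.32
USB-C hub €16.35: electronics → 6.5% → €1.06
Canvas tote bag €12.45: everything else → 5.25% → €0.65
Storage bin €11.40: everything else → 5.25% → €0.60
Total tax = €3.89 + €0.95 + €13.68 + €2.19 + €4.32 + €1.06 + €0.65 + €0.60 = €27.34

€27.34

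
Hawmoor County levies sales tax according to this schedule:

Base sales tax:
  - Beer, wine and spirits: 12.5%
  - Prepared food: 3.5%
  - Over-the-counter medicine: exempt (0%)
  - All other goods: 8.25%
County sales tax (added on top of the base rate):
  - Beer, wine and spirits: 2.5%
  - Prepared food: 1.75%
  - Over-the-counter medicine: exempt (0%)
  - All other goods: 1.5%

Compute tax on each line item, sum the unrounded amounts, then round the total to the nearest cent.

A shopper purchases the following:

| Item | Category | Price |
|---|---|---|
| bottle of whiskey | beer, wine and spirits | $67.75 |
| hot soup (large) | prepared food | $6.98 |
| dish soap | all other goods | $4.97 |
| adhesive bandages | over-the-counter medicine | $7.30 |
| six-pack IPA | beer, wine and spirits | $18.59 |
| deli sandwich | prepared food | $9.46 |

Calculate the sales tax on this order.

Bottle of whiskey $67.75: beer, wine and spirits → 12.5% + 2.5% county = 15% → $10.1625
Hot soup (large) $6.98: prepared food → 3.5% + 1.75% county = 5.25% → $0.36645
Dish soap $4.97: all other goods → 8.25% + 1.5% county = 9.75% → $0.484575
Adhesive bandages $7.30: over-the-counter medicine → 0% + 0% county = 0% → $0.00
Six-pack IPA $18.59: beer, wine and spirits → 12.5% + 2.5% county = 15% → $2.7885
Deli sandwich $9.46: prepared food → 3.5% + 1.75% county = 5.25% → $0.49665
Unrounded tax sum = $14.298675 → $14.30

$14.30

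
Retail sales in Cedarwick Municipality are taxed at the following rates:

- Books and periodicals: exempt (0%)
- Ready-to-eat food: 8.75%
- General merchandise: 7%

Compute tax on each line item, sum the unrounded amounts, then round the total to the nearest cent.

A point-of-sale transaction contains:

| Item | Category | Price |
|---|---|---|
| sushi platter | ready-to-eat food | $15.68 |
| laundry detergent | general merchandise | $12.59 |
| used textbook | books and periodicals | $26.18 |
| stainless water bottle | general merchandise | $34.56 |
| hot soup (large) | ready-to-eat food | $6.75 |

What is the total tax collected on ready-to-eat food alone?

$1.96

Sushi platter $15.68: ready-to-eat food → 8.75% → $1.372
Hot soup (large) $6.75: ready-to-eat food → 8.75% → $0.590625
Tax on ready-to-eat food: unrounded sum = $1.962625 → $1.96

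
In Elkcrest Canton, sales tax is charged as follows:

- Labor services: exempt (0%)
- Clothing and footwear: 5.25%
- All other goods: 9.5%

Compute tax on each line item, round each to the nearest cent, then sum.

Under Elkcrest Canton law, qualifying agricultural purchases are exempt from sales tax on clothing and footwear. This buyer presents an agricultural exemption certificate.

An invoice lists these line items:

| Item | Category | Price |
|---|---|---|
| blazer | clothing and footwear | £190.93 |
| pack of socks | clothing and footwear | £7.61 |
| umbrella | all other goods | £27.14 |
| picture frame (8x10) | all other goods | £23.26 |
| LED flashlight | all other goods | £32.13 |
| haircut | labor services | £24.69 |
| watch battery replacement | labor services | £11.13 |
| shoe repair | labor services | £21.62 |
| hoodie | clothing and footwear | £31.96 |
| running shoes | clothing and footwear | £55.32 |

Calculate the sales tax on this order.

Blazer £190.93: clothing and footwear, buyer-exempt → 0% → £0.00
Pack of socks £7.61: clothing and footwear, buyer-exempt → 0% → £0.00
Umbrella £27.14: all other goods → 9.5% → £2.58
Picture frame (8x10) £23.26: all other goods → 9.5% → £2.21
LED flashlight £32.13: all other goods → 9.5% → £3.05
Haircut £24.69: labor services → 0% → £0.00
Watch battery replacement £11.13: labor services → 0% → £0.00
Shoe repair £21.62: labor services → 0% → £0.00
Hoodie £31.96: clothing and footwear, buyer-exempt → 0% → £0.00
Running shoes £55.32: clothing and footwear, buyer-exempt → 0% → £0.00
Total tax = £2.58 + £2.21 + £3.05 = £7.84

£7.84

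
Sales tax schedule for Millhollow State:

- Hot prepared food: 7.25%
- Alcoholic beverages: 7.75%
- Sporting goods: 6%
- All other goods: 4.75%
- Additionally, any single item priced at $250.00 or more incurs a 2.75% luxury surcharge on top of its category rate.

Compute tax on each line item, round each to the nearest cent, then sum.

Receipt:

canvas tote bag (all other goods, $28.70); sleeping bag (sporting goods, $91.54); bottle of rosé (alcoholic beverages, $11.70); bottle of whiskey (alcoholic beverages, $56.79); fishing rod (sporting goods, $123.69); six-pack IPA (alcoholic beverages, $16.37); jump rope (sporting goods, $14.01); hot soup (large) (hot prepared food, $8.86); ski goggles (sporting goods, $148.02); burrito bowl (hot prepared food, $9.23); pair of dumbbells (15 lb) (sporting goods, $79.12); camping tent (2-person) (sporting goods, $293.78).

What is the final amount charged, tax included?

$944.15

Canvas tote bag $28.70: all other goods → 4.75% → $1.36
Sleeping bag $91.54: sporting goods → 6% → $5.49
Bottle of rosé $11.70: alcoholic beverages → 7.75% → $0.91
Bottle of whiskey $56.79: alcoholic beverages → 7.75% → $4.40
Fishing rod $123.69: sporting goods → 6% → $7.42
Six-pack IPA $16.37: alcoholic beverages → 7.75% → $1.27
Jump rope $14.01: sporting goods → 6% → $0.84
Hot soup (large) $8.86: hot prepared food → 7.25% → $0.64
Ski goggles $148.02: sporting goods → 6% → $8.88
Burrito bowl $9.23: hot prepared food → 7.25% → $0.67
Pair of dumbbells (15 lb) $79.12: sporting goods → 6% → $4.75
Camping tent (2-person) $293.78: sporting goods → 6% + 2.75% surcharge = 8.75% → $25.71
Subtotal = $881.81; tax = $62.34; total due = $944.15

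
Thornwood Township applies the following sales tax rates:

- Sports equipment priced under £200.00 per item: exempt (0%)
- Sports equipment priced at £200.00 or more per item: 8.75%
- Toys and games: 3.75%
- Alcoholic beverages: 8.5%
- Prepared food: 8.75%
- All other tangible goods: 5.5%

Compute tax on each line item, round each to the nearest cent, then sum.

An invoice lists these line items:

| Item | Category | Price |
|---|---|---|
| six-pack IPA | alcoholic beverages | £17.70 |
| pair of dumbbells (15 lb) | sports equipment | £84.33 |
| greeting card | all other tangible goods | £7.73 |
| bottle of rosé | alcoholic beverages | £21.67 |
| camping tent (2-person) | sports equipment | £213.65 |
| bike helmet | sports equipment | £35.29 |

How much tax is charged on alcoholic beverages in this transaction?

£3.34

Six-pack IPA £17.70: alcoholic beverages → 8.5% → £1.50
Bottle of rosé £21.67: alcoholic beverages → 8.5% → £1.84
Tax on alcoholic beverages = £1.50 + £1.84 = £3.34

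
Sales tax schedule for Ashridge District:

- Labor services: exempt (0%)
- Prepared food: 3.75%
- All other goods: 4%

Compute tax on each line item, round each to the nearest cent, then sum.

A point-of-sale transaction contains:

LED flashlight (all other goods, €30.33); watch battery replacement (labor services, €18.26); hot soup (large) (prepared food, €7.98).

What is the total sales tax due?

LED flashlight €30.33: all other goods → 4% → €1.21
Watch battery replacement €18.26: labor services → 0% → €0.00
Hot soup (large) €7.98: prepared food → 3.75% → €0.30
Total tax = €1.21 + €0.30 = €1.51

€1.51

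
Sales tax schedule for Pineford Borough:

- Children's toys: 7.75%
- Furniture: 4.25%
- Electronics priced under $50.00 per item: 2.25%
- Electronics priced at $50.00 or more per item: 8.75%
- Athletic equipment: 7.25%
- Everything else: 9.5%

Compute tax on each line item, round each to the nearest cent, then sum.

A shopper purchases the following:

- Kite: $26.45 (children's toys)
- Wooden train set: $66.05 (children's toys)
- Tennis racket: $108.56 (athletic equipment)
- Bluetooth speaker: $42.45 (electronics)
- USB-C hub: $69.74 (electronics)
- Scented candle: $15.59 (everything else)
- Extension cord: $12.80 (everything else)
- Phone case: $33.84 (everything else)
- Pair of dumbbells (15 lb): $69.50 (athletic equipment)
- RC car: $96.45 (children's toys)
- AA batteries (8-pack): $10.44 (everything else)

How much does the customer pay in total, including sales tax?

Kite $26.45: children's toys → 7.75% → $2.05
Wooden train set $66.05: children's toys → 7.75% → $5.12
Tennis racket $108.56: athletic equipment → 7.25% → $7.87
Bluetooth speaker $42.45: electronics, under $50.00 → 2.25% → $0.96
USB-C hub $69.74: electronics, $50.00 or more → 8.75% → $6.10
Scented candle $15.59: everything else → 9.5% → $1.48
Extension cord $12.80: everything else → 9.5% → $1.22
Phone case $33.84: everything else → 9.5% → $3.21
Pair of dumbbells (15 lb) $69.50: athletic equipment → 7.25% → $5.04
RC car $96.45: children's toys → 7.75% → $7.47
AA batteries (8-pack) $10.44: everything else → 9.5% → $0.99
Subtotal = $551.87; tax = $41.51; total due = $593.38

$593.38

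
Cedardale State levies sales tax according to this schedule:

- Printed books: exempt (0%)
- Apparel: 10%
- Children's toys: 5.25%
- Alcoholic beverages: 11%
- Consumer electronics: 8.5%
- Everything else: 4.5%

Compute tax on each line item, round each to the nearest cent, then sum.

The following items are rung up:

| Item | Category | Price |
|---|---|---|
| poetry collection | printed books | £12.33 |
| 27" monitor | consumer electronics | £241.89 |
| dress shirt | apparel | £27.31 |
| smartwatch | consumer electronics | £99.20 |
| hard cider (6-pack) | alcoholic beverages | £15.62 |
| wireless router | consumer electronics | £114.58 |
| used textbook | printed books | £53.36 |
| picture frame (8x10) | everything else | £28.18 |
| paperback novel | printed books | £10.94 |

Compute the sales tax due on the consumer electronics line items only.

27" monitor £241.89: consumer electronics → 8.5% → £20.56
Smartwatch £99.20: consumer electronics → 8.5% → £8.43
Wireless router £114.58: consumer electronics → 8.5% → £9.74
Tax on consumer electronics = £20.56 + £8.43 + £9.74 = £38.73

£38.73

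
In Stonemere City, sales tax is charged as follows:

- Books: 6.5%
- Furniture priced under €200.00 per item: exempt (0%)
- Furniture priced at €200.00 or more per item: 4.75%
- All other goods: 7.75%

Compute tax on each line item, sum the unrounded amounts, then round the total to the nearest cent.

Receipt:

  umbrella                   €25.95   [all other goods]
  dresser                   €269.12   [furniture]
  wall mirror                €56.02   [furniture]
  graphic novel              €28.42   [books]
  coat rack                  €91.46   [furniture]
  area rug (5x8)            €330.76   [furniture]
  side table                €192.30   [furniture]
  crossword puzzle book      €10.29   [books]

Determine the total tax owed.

€33.02

Umbrella €25.95: all other goods → 7.75% → €2.011125
Dresser €269.12: furniture, €200.00 or more → 4.75% → €12.7832
Wall mirror €56.02: furniture, under €200.00 → 0% → €0.00
Graphic novel €28.42: books → 6.5% → €1.8473
Coat rack €91.46: furniture, under €200.00 → 0% → €0.00
Area rug (5x8) €330.76: furniture, €200.00 or more → 4.75% → €15.7111
Side table €192.30: furniture, under €200.00 → 0% → €0.00
Crossword puzzle book €10.29: books → 6.5% → €0.66885
Unrounded tax sum = €33.021575 → €33.02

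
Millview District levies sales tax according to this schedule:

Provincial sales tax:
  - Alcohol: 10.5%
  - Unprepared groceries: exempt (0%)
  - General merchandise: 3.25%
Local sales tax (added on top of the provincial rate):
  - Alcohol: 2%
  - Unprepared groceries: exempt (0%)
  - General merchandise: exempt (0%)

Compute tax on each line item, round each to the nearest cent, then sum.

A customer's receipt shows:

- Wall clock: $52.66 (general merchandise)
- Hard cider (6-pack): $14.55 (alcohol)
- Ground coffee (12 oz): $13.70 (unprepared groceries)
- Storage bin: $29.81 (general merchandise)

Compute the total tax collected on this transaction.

Wall clock $52.66: general merchandise → 3.25% + 0% local = 3.25% → $1.71
Hard cider (6-pack) $14.55: alcohol → 10.5% + 2% local = 12.5% → $1.82
Ground coffee (12 oz) $13.70: unprepared groceries → 0% + 0% local = 0% → $0.00
Storage bin $29.81: general merchandise → 3.25% + 0% local = 3.25% → $0.97
Total tax = $1.71 + $1.82 + $0.97 = $4.50

$4.50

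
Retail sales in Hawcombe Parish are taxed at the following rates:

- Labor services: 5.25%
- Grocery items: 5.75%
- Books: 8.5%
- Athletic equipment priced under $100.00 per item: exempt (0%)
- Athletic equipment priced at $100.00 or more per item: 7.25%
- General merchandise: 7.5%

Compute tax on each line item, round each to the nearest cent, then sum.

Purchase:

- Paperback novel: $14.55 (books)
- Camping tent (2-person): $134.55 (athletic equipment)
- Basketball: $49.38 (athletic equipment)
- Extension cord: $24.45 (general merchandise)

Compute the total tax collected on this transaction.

$12.82

Paperback novel $14.55: books → 8.5% → $1.24
Camping tent (2-person) $134.55: athletic equipment, $100.00 or more → 7.25% → $9.75
Basketball $49.38: athletic equipment, under $100.00 → 0% → $0.00
Extension cord $24.45: general merchandise → 7.5% → $1.83
Total tax = $1.24 + $9.75 + $1.83 = $12.82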